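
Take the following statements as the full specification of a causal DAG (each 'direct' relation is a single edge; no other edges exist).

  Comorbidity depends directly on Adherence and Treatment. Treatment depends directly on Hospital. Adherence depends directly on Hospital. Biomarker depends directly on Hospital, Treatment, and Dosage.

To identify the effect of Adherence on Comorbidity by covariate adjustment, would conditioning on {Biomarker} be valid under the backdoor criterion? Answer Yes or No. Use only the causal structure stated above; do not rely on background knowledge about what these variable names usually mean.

Backdoor paths from Adherence to Comorbidity (paths whose first edge points into Adherence):
  P1: Adherence <- Hospital -> Treatment -> Comorbidity
  P2: Adherence <- Hospital -> Biomarker <- Treatment -> Comorbidity
Condition 1 (no descendant of Adherence in the set): holds — descendants of Adherence are {Comorbidity}; none are in {Biomarker}.
Condition 2 (every backdoor path blocked by {Biomarker}):
  P1: open — no interior node is in the conditioning set.
  P2: open — collider(s) Biomarker are conditioned on (or have a conditioned descendant) and no non-collider on the path is in the set.
{Biomarker} does not satisfy the backdoor criterion.

No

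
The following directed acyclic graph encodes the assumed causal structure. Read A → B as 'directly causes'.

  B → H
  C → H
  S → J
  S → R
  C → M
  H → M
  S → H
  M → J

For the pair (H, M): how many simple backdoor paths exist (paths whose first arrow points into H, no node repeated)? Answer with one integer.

A backdoor path from H to M is any simple undirected path whose first edge points into H (i.e. leaves H via a parent).
Parents of H: {B, C, S}.
Enumerating:
  P1: H <- C -> M
  P2: H <- S -> J <- M
That exhausts the simple backdoor paths. Count: 2.

2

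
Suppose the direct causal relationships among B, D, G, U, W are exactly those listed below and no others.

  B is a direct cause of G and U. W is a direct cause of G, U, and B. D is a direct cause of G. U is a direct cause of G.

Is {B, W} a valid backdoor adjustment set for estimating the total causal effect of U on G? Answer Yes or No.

Yes

Backdoor paths from U to G (paths whose first edge points into U):
  P1: U <- W -> B -> G
  P2: U <- W -> G
  P3: U <- B <- W -> G
  P4: U <- B -> G
Condition 1 (no descendant of U in the set): holds — descendants of U are {G}; none are in {B, W}.
Condition 2 (every backdoor path blocked by {B, W}):
  P1: blocked at fork node W ∈ conditioning set.
  P2: blocked at fork node W ∈ conditioning set.
  P3: blocked at chain node B ∈ conditioning set.
  P4: blocked at fork node B ∈ conditioning set.
{B, W} satisfies the backdoor criterion.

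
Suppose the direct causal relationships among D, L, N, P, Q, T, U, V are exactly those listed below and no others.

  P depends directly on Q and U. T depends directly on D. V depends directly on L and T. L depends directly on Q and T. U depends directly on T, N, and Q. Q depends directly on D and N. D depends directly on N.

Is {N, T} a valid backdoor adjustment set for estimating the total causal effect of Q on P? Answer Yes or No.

Yes

Backdoor paths from Q to P (paths whose first edge points into Q):
  P1: Q <- N -> D -> T -> U -> P
  P2: Q <- N -> U -> P
  P3: Q <- D <- N -> U -> P
  P4: Q <- D -> T -> U -> P
Condition 1 (no descendant of Q in the set): holds — descendants of Q are {L, P, U, V}; none are in {N, T}.
Condition 2 (every backdoor path blocked by {N, T}):
  P1: blocked at fork node N ∈ conditioning set.
  P2: blocked at fork node N ∈ conditioning set.
  P3: blocked at fork node N ∈ conditioning set.
  P4: blocked at chain node T ∈ conditioning set.
{N, T} satisfies the backdoor criterion.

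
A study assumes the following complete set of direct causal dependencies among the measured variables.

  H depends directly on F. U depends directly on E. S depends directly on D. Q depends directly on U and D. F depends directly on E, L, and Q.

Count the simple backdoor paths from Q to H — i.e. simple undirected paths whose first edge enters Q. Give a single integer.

1

A backdoor path from Q to H is any simple undirected path whose first edge points into Q (i.e. leaves Q via a parent).
Parents of Q: {D, U}.
Enumerating:
  P1: Q <- U <- E -> F -> H
That exhausts the simple backdoor paths. Count: 1.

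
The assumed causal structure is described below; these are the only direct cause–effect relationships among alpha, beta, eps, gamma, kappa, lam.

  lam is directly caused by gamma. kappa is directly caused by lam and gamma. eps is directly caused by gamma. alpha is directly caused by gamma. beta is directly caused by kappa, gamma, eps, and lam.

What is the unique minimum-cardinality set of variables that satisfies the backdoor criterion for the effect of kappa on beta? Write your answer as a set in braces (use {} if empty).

Variables eligible for adjustment (non-descendants of kappa, excluding kappa and beta): {alpha, eps, gamma, lam}.
Backdoor paths from kappa to beta:
  P1: kappa <- gamma -> eps -> beta
  P2: kappa <- gamma -> lam -> beta
  P3: kappa <- gamma -> beta
  P4: kappa <- lam <- gamma -> eps -> beta
  P5: kappa <- lam <- gamma -> beta
  P6: kappa <- lam -> beta
The empty set is not sufficient: P1 (kappa <- gamma -> eps -> beta) has no collider blocking it and no conditioned non-collider, so it is open.
Try {gamma, lam}:
  P1: blocked at fork node gamma ∈ conditioning set.
  P2: blocked at fork node gamma ∈ conditioning set.
  P3: blocked at fork node gamma ∈ conditioning set.
  P4: blocked at chain node lam ∈ conditioning set.
  P5: blocked at chain node lam ∈ conditioning set.
  P6: blocked at fork node lam ∈ conditioning set.
{gamma, lam} contains no descendant of kappa and blocks every backdoor path.
Every element of {gamma, lam} is needed (dropping gamma leaves P1 open; dropping lam leaves P6 open), so no proper subset is valid.
Among all size-2 subsets of the eligible variables, only {gamma, lam} blocks every backdoor path, so it is the unique smallest valid adjustment set.

{gamma, lam}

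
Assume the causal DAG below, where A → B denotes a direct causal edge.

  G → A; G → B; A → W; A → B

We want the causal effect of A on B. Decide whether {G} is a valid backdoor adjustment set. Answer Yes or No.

Backdoor paths from A to B (paths whose first edge points into A):
  P1: A <- G -> B
Condition 1 (no descendant of A in the set): holds — descendants of A are {B, W}; none are in {G}.
Condition 2 (every backdoor path blocked by {G}):
  P1: blocked at fork node G ∈ conditioning set.
{G} satisfies the backdoor criterion.

Yes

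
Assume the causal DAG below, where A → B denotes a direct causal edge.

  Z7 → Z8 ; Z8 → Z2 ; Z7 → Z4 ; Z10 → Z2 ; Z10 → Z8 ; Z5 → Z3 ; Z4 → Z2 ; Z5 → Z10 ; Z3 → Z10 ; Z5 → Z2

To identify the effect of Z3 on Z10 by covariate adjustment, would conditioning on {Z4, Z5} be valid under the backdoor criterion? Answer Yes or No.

Backdoor paths from Z3 to Z10 (paths whose first edge points into Z3):
  P1: Z3 <- Z5 -> Z10
  P2: Z3 <- Z5 -> Z2 <- Z10
  P3: Z3 <- Z5 -> Z2 <- Z8 <- Z10
  P4: Z3 <- Z5 -> Z2 <- Z4 <- Z7 -> Z8 <- Z10
Condition 1 (no descendant of Z3 in the set): holds — descendants of Z3 are {Z10, Z2, Z8}; none are in {Z4, Z5}.
Condition 2 (every backdoor path blocked by {Z4, Z5}):
  P1: blocked at fork node Z5 ∈ conditioning set.
  P2: blocked at fork node Z5 ∈ conditioning set.
  P3: blocked at fork node Z5 ∈ conditioning set.
  P4: blocked at fork node Z5 ∈ conditioning set.
{Z4, Z5} satisfies the backdoor criterion.

Yes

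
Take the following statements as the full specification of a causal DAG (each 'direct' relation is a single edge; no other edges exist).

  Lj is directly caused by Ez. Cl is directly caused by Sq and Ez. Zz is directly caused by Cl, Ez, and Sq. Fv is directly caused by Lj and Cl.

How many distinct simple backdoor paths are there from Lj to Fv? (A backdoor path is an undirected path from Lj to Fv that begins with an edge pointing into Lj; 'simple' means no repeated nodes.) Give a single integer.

A backdoor path from Lj to Fv is any simple undirected path whose first edge points into Lj (i.e. leaves Lj via a parent).
Parents of Lj: {Ez}.
Enumerating:
  P1: Lj <- Ez -> Cl -> Fv
  P2: Lj <- Ez -> Zz <- Sq -> Cl -> Fv
  P3: Lj <- Ez -> Zz <- Cl -> Fv
That exhausts the simple backdoor paths. Count: 3.

3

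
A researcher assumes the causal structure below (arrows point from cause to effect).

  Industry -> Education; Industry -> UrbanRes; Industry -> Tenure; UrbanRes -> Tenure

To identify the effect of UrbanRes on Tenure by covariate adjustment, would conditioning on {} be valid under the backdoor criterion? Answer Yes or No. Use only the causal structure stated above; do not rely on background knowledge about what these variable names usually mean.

No

Backdoor paths from UrbanRes to Tenure (paths whose first edge points into UrbanRes):
  P1: UrbanRes <- Industry -> Tenure
Condition 1 (no descendant of UrbanRes in the set): holds — descendants of UrbanRes are {Tenure}; none are in {}.
Condition 2 (every backdoor path blocked by {}):
  P1: open — no interior node is in the conditioning set.
{} does not satisfy the backdoor criterion.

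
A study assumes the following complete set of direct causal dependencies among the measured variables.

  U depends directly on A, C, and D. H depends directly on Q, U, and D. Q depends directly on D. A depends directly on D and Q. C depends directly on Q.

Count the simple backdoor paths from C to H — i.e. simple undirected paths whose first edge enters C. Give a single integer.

A backdoor path from C to H is any simple undirected path whose first edge points into C (i.e. leaves C via a parent).
Parents of C: {Q}.
Enumerating:
  P1: C <- Q <- D -> A -> U -> H
  P2: C <- Q <- D -> U -> H
  P3: C <- Q <- D -> H
  P4: C <- Q -> A <- D -> U -> H
  P5: C <- Q -> A <- D -> H
  P6: C <- Q -> A -> U <- D -> H
  P7: C <- Q -> A -> U -> H
  P8: C <- Q -> H
That exhausts the simple backdoor paths. Count: 8.

8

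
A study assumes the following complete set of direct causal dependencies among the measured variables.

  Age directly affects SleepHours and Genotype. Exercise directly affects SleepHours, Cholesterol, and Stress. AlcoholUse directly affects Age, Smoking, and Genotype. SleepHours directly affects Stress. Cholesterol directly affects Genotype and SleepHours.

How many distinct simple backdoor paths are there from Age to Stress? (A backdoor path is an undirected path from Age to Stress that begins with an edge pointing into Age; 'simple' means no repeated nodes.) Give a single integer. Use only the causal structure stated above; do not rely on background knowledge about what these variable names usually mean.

4

A backdoor path from Age to Stress is any simple undirected path whose first edge points into Age (i.e. leaves Age via a parent).
Parents of Age: {AlcoholUse}.
Enumerating:
  P1: Age <- AlcoholUse -> Genotype <- Cholesterol <- Exercise -> SleepHours -> Stress
  P2: Age <- AlcoholUse -> Genotype <- Cholesterol <- Exercise -> Stress
  P3: Age <- AlcoholUse -> Genotype <- Cholesterol -> SleepHours <- Exercise -> Stress
  P4: Age <- AlcoholUse -> Genotype <- Cholesterol -> SleepHours -> Stress
That exhausts the simple backdoor paths. Count: 4.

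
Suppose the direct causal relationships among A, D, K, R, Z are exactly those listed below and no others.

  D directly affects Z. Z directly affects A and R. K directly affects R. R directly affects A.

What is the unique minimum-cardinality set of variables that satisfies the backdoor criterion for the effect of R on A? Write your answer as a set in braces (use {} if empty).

{Z}

Variables eligible for adjustment (non-descendants of R, excluding R and A): {D, K, Z}.
Backdoor paths from R to A:
  P1: R <- Z -> A
The empty set is not sufficient: P1 (R <- Z -> A) has no collider blocking it and no conditioned non-collider, so it is open.
Try {Z}:
  P1: blocked at fork node Z ∈ conditioning set.
{Z} contains no descendant of R and blocks every backdoor path.
No other singleton works — e.g. {K} leaves P1 open — so {Z} is the unique smallest valid adjustment set.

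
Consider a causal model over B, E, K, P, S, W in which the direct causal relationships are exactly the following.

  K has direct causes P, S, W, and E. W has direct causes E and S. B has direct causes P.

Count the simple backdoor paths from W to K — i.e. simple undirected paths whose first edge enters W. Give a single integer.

2

A backdoor path from W to K is any simple undirected path whose first edge points into W (i.e. leaves W via a parent).
Parents of W: {E, S}.
Enumerating:
  P1: W <- S -> K
  P2: W <- E -> K
That exhausts the simple backdoor paths. Count: 2.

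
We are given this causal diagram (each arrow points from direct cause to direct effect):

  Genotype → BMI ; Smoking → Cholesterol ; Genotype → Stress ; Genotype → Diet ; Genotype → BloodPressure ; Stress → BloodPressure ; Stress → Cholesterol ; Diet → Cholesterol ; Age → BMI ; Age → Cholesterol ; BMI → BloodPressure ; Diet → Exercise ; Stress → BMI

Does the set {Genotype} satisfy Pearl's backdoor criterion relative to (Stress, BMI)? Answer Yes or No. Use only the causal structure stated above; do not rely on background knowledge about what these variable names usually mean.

Backdoor paths from Stress to BMI (paths whose first edge points into Stress):
  P1: Stress <- Genotype -> Diet -> Cholesterol <- Age -> BMI
  P2: Stress <- Genotype -> BMI
  P3: Stress <- Genotype -> BloodPressure <- BMI
Condition 1 (no descendant of Stress in the set): holds — descendants of Stress are {BMI, BloodPressure, Cholesterol}; none are in {Genotype}.
Condition 2 (every backdoor path blocked by {Genotype}):
  P1: blocked at fork node Genotype ∈ conditioning set.
  P2: blocked at fork node Genotype ∈ conditioning set.
  P3: blocked at fork node Genotype ∈ conditioning set.
{Genotype} satisfies the backdoor criterion.

Yes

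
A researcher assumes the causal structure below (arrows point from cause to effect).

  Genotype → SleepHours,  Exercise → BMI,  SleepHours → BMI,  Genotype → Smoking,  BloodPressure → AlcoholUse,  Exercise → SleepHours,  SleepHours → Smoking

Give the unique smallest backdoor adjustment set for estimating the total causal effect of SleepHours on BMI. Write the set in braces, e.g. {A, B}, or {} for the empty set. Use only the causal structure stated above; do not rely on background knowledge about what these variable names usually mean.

{Exercise}

Variables eligible for adjustment (non-descendants of SleepHours, excluding SleepHours and BMI): {AlcoholUse, BloodPressure, Exercise, Genotype}.
Backdoor paths from SleepHours to BMI:
  P1: SleepHours <- Exercise -> BMI
The empty set is not sufficient: P1 (SleepHours <- Exercise -> BMI) has no collider blocking it and no conditioned non-collider, so it is open.
Try {Exercise}:
  P1: blocked at fork node Exercise ∈ conditioning set.
{Exercise} contains no descendant of SleepHours and blocks every backdoor path.
No other singleton works — e.g. {Genotype} leaves P1 open — so {Exercise} is the unique smallest valid adjustment set.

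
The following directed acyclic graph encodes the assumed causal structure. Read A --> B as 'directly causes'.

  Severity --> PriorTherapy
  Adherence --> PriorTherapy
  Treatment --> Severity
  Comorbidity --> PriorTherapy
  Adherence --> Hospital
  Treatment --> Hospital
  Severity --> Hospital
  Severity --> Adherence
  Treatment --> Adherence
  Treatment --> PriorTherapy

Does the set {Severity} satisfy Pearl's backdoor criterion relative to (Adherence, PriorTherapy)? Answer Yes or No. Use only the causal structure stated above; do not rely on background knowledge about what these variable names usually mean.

No

Backdoor paths from Adherence to PriorTherapy (paths whose first edge points into Adherence):
  P1: Adherence <- Treatment -> Severity -> PriorTherapy
  P2: Adherence <- Treatment -> PriorTherapy
  P3: Adherence <- Treatment -> Hospital <- Severity -> PriorTherapy
  P4: Adherence <- Severity <- Treatment -> PriorTherapy
  P5: Adherence <- Severity -> PriorTherapy
  P6: Adherence <- Severity -> Hospital <- Treatment -> PriorTherapy
Condition 1 (no descendant of Adherence in the set): holds — descendants of Adherence are {Hospital, PriorTherapy}; none are in {Severity}.
Condition 2 (every backdoor path blocked by {Severity}):
  P1: blocked at chain node Severity ∈ conditioning set.
  P2: open — no interior node is in the conditioning set.
  P3: blocked at collider Hospital (neither it nor any descendant is in the conditioning set).
  P4: blocked at chain node Severity ∈ conditioning set.
  P5: blocked at fork node Severity ∈ conditioning set.
  P6: blocked at fork node Severity ∈ conditioning set.
{Severity} does not satisfy the backdoor criterion.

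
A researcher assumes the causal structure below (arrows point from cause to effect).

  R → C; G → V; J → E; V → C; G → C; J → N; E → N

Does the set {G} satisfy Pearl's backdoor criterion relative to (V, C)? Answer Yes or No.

Backdoor paths from V to C (paths whose first edge points into V):
  P1: V <- G -> C
Condition 1 (no descendant of V in the set): holds — descendants of V are {C}; none are in {G}.
Condition 2 (every backdoor path blocked by {G}):
  P1: blocked at fork node G ∈ conditioning set.
{G} satisfies the backdoor criterion.

Yes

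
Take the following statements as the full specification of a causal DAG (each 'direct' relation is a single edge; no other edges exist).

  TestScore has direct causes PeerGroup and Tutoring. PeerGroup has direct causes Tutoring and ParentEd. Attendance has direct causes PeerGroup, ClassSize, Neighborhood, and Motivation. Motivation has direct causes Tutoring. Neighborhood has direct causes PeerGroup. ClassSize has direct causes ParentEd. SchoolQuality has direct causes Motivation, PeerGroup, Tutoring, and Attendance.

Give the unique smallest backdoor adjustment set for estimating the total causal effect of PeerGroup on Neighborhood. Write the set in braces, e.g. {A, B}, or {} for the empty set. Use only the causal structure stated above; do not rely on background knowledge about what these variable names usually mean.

Variables eligible for adjustment (non-descendants of PeerGroup, excluding PeerGroup and Neighborhood): {ClassSize, Motivation, ParentEd, Tutoring}.
Backdoor paths from PeerGroup to Neighborhood:
  P1: PeerGroup <- Tutoring -> Motivation -> Attendance <- Neighborhood
  P2: PeerGroup <- Tutoring -> Motivation -> SchoolQuality <- Attendance <- Neighborhood
  P3: PeerGroup <- Tutoring -> SchoolQuality <- Motivation -> Attendance <- Neighborhood
  P4: PeerGroup <- Tutoring -> SchoolQuality <- Attendance <- Neighborhood
  P5: PeerGroup <- ParentEd -> ClassSize -> Attendance <- Neighborhood
Each backdoor path contains an unconditioned collider, so every path is already blocked with the empty conditioning set:
  P1: blocked at collider Attendance (neither it nor any descendant is in the conditioning set).
  P2: blocked at collider SchoolQuality (neither it nor any descendant is in the conditioning set).
  P3: blocked at collider SchoolQuality (neither it nor any descendant is in the conditioning set).
  P4: blocked at collider SchoolQuality (neither it nor any descendant is in the conditioning set).
  P5: blocked at collider Attendance (neither it nor any descendant is in the conditioning set).
The empty set is therefore the unique smallest valid set.

{}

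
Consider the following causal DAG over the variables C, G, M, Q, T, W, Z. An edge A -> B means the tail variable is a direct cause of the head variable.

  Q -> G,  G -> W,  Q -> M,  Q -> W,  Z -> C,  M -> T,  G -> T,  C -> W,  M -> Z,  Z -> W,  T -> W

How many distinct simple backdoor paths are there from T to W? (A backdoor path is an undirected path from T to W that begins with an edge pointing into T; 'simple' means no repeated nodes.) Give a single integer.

A backdoor path from T to W is any simple undirected path whose first edge points into T (i.e. leaves T via a parent).
Parents of T: {G, M}.
Enumerating:
  P1: T <- M <- Q -> G -> W
  P2: T <- M <- Q -> W
  P3: T <- M -> Z -> C -> W
  P4: T <- M -> Z -> W
  P5: T <- G <- Q -> M -> Z -> C -> W
  P6: T <- G <- Q -> M -> Z -> W
  P7: T <- G <- Q -> W
  P8: T <- G -> W
That exhausts the simple backdoor paths. Count: 8.

8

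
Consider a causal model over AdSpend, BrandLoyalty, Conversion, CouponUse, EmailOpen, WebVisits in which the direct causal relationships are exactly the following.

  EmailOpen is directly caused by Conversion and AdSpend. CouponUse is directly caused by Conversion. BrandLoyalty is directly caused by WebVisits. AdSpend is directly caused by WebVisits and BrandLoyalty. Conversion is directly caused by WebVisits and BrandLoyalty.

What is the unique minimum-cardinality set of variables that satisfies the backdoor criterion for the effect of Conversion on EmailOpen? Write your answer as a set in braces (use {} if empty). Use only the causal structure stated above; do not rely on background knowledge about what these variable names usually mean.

{AdSpend}

Variables eligible for adjustment (non-descendants of Conversion, excluding Conversion and EmailOpen): {AdSpend, BrandLoyalty, WebVisits}.
Backdoor paths from Conversion to EmailOpen:
  P1: Conversion <- WebVisits -> BrandLoyalty -> AdSpend -> EmailOpen
  P2: Conversion <- WebVisits -> AdSpend -> EmailOpen
  P3: Conversion <- BrandLoyalty <- WebVisits -> AdSpend -> EmailOpen
  P4: Conversion <- BrandLoyalty -> AdSpend -> EmailOpen
The empty set is not sufficient: P1 (Conversion <- WebVisits -> BrandLoyalty -> AdSpend -> EmailOpen) has no collider blocking it and no conditioned non-collider, so it is open.
Try {AdSpend}:
  P1: blocked at chain node AdSpend ∈ conditioning set.
  P2: blocked at chain node AdSpend ∈ conditioning set.
  P3: blocked at chain node AdSpend ∈ conditioning set.
  P4: blocked at chain node AdSpend ∈ conditioning set.
{AdSpend} contains no descendant of Conversion and blocks every backdoor path.
No other singleton works — e.g. {WebVisits} leaves P4 open — so {AdSpend} is the unique smallest valid adjustment set.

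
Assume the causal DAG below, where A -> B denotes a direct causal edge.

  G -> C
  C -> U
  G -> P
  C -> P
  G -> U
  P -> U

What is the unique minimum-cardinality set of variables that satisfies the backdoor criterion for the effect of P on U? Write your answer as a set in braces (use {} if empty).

{C, G}

Variables eligible for adjustment (non-descendants of P, excluding P and U): {C, G}.
Backdoor paths from P to U:
  P1: P <- G -> C -> U
  P2: P <- G -> U
  P3: P <- C <- G -> U
  P4: P <- C -> U
The empty set is not sufficient: P1 (P <- G -> C -> U) has no collider blocking it and no conditioned non-collider, so it is open.
Try {C, G}:
  P1: blocked at fork node G ∈ conditioning set.
  P2: blocked at fork node G ∈ conditioning set.
  P3: blocked at chain node C ∈ conditioning set.
  P4: blocked at fork node C ∈ conditioning set.
{C, G} contains no descendant of P and blocks every backdoor path.
Every element of {C, G} is needed (dropping C leaves P4 open; dropping G leaves P2 open), so no proper subset is valid.
Among all size-2 subsets of the eligible variables, only {C, G} blocks every backdoor path, so it is the unique smallest valid adjustment set.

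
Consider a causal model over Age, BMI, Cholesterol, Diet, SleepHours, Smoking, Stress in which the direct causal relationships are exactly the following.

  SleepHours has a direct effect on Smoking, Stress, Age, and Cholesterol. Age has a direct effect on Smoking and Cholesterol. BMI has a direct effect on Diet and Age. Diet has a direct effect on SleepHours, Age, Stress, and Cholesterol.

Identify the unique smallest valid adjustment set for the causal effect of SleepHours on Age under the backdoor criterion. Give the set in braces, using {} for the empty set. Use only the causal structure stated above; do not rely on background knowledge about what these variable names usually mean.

Variables eligible for adjustment (non-descendants of SleepHours, excluding SleepHours and Age): {BMI, Diet}.
Backdoor paths from SleepHours to Age:
  P1: SleepHours <- Diet <- BMI -> Age
  P2: SleepHours <- Diet -> Age
  P3: SleepHours <- Diet -> Cholesterol <- Age
The empty set is not sufficient: P1 (SleepHours <- Diet <- BMI -> Age) has no collider blocking it and no conditioned non-collider, so it is open.
Try {Diet}:
  P1: blocked at chain node Diet ∈ conditioning set.
  P2: blocked at fork node Diet ∈ conditioning set.
  P3: blocked at fork node Diet ∈ conditioning set.
{Diet} contains no descendant of SleepHours and blocks every backdoor path.
No other singleton works — e.g. {BMI} leaves P2 open — so {Diet} is the unique smallest valid adjustment set.

{Diet}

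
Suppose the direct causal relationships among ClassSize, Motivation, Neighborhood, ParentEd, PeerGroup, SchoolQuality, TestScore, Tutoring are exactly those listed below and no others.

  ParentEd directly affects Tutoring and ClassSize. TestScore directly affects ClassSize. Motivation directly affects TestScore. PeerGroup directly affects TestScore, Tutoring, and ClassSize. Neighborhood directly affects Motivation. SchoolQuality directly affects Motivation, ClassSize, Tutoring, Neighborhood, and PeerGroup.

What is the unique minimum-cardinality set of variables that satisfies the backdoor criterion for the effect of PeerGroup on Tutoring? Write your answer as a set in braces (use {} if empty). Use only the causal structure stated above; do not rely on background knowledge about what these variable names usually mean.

{SchoolQuality}

Variables eligible for adjustment (non-descendants of PeerGroup, excluding PeerGroup and Tutoring): {Motivation, Neighborhood, ParentEd, SchoolQuality}.
Backdoor paths from PeerGroup to Tutoring:
  P1: PeerGroup <- SchoolQuality -> Neighborhood -> Motivation -> TestScore -> ClassSize <- ParentEd -> Tutoring
  P2: PeerGroup <- SchoolQuality -> Motivation -> TestScore -> ClassSize <- ParentEd -> Tutoring
  P3: PeerGroup <- SchoolQuality -> ClassSize <- ParentEd -> Tutoring
  P4: PeerGroup <- SchoolQuality -> Tutoring
The empty set is not sufficient: P4 (PeerGroup <- SchoolQuality -> Tutoring) has no collider blocking it and no conditioned non-collider, so it is open.
Try {SchoolQuality}:
  P1: blocked at fork node SchoolQuality ∈ conditioning set.
  P2: blocked at fork node SchoolQuality ∈ conditioning set.
  P3: blocked at fork node SchoolQuality ∈ conditioning set.
  P4: blocked at fork node SchoolQuality ∈ conditioning set.
{SchoolQuality} contains no descendant of PeerGroup and blocks every backdoor path.
No other singleton works — e.g. {Neighborhood} leaves P4 open — so {SchoolQuality} is the unique smallest valid adjustment set.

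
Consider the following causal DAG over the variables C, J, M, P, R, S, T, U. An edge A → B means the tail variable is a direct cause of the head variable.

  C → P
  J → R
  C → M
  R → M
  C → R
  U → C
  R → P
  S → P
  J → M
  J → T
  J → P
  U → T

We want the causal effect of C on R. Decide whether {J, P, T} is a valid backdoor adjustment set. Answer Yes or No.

No

Backdoor paths from C to R (paths whose first edge points into C):
  P1: C <- U -> T <- J -> R
  P2: C <- U -> T <- J -> M <- R
  P3: C <- U -> T <- J -> P <- R
Condition 1 (no descendant of C in the set): FAILS — P is a descendant of C.
Condition 2 (every backdoor path blocked by {J, P, T}):
  P1: blocked at fork node J ∈ conditioning set.
  P2: blocked at fork node J ∈ conditioning set.
  P3: blocked at fork node J ∈ conditioning set.
{J, P, T} does not satisfy the backdoor criterion.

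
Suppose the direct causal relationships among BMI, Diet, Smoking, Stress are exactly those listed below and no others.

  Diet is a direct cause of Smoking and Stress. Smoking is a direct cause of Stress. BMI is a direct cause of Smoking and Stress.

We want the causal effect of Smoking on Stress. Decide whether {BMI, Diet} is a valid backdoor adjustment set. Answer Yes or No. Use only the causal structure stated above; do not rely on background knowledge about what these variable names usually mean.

Yes

Backdoor paths from Smoking to Stress (paths whose first edge points into Smoking):
  P1: Smoking <- BMI -> Stress
  P2: Smoking <- Diet -> Stress
Condition 1 (no descendant of Smoking in the set): holds — descendants of Smoking are {Stress}; none are in {BMI, Diet}.
Condition 2 (every backdoor path blocked by {BMI, Diet}):
  P1: blocked at fork node BMI ∈ conditioning set.
  P2: blocked at fork node Diet ∈ conditioning set.
{BMI, Diet} satisfies the backdoor criterion.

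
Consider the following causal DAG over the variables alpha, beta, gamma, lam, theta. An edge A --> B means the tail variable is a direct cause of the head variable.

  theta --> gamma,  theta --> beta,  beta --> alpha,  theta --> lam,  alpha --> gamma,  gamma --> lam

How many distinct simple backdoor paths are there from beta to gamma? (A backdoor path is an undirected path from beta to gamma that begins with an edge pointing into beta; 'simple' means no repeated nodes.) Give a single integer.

2

A backdoor path from beta to gamma is any simple undirected path whose first edge points into beta (i.e. leaves beta via a parent).
Parents of beta: {theta}.
Enumerating:
  P1: beta <- theta -> gamma
  P2: beta <- theta -> lam <- gamma
That exhausts the simple backdoor paths. Count: 2.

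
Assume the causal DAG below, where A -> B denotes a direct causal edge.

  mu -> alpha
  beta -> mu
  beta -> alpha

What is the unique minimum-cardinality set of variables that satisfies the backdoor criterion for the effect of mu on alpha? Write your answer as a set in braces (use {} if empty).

{beta}

Variables eligible for adjustment (non-descendants of mu, excluding mu and alpha): {beta}.
Backdoor paths from mu to alpha:
  P1: mu <- beta -> alpha
The empty set is not sufficient: P1 (mu <- beta -> alpha) has no collider blocking it and no conditioned non-collider, so it is open.
Try {beta}:
  P1: blocked at fork node beta ∈ conditioning set.
{beta} contains no descendant of mu and blocks every backdoor path.
{beta} is the unique smallest valid adjustment set.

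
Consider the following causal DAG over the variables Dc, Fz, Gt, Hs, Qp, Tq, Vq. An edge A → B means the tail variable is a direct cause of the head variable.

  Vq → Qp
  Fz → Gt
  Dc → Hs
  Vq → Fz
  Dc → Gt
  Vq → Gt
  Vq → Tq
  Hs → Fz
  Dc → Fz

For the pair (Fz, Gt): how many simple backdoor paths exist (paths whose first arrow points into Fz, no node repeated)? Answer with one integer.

A backdoor path from Fz to Gt is any simple undirected path whose first edge points into Fz (i.e. leaves Fz via a parent).
Parents of Fz: {Dc, Hs, Vq}.
Enumerating:
  P1: Fz <- Vq -> Gt
  P2: Fz <- Dc -> Gt
  P3: Fz <- Hs <- Dc -> Gt
That exhausts the simple backdoor paths. Count: 3.

3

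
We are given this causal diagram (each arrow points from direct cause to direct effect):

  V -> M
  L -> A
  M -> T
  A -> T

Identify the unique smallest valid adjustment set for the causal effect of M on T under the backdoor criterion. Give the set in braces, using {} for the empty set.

{}

Variables eligible for adjustment (non-descendants of M, excluding M and T): {A, L, V}.
Backdoor paths from M to T:
  (none)
With no backdoor paths the empty set already satisfies the criterion, and it is trivially minimal.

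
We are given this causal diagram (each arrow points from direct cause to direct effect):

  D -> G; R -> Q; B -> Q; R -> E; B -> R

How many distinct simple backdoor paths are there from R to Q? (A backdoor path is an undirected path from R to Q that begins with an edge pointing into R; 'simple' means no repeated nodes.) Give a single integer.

A backdoor path from R to Q is any simple undirected path whose first edge points into R (i.e. leaves R via a parent).
Parents of R: {B}.
Enumerating:
  P1: R <- B -> Q
That exhausts the simple backdoor paths. Count: 1.

1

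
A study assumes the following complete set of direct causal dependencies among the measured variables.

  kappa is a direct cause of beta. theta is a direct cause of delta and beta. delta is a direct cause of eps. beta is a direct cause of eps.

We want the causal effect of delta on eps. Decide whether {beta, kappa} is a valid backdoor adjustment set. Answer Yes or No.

Backdoor paths from delta to eps (paths whose first edge points into delta):
  P1: delta <- theta -> beta -> eps
Condition 1 (no descendant of delta in the set): holds — descendants of delta are {eps}; none are in {beta, kappa}.
Condition 2 (every backdoor path blocked by {beta, kappa}):
  P1: blocked at chain node beta ∈ conditioning set.
{beta, kappa} satisfies the backdoor criterion.

Yes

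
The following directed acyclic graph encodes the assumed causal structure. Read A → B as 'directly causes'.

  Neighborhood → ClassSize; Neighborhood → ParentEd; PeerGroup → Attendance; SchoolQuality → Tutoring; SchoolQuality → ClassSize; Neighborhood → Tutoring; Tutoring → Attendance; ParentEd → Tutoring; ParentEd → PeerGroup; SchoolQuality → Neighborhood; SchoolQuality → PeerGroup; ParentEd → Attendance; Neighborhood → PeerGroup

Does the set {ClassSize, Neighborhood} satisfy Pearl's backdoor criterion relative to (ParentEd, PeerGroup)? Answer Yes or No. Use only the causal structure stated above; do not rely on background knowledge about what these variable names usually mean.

Backdoor paths from ParentEd to PeerGroup (paths whose first edge points into ParentEd):
  P1: ParentEd <- Neighborhood <- SchoolQuality -> Tutoring -> Attendance <- PeerGroup
  P2: ParentEd <- Neighborhood <- SchoolQuality -> PeerGroup
  P3: ParentEd <- Neighborhood -> ClassSize <- SchoolQuality -> Tutoring -> Attendance <- PeerGroup
  P4: ParentEd <- Neighborhood -> ClassSize <- SchoolQuality -> PeerGroup
  P5: ParentEd <- Neighborhood -> Tutoring <- SchoolQuality -> PeerGroup
  P6: ParentEd <- Neighborhood -> Tutoring -> Attendance <- PeerGroup
  P7: ParentEd <- Neighborhood -> PeerGroup
Condition 1 (no descendant of ParentEd in the set): holds — descendants of ParentEd are {Attendance, PeerGroup, Tutoring}; none are in {ClassSize, Neighborhood}.
Condition 2 (every backdoor path blocked by {ClassSize, Neighborhood}):
  P1: blocked at chain node Neighborhood ∈ conditioning set.
  P2: blocked at chain node Neighborhood ∈ conditioning set.
  P3: blocked at fork node Neighborhood ∈ conditioning set.
  P4: blocked at fork node Neighborhood ∈ conditioning set.
  P5: blocked at fork node Neighborhood ∈ conditioning set.
  P6: blocked at fork node Neighborhood ∈ conditioning set.
  P7: blocked at fork node Neighborhood ∈ conditioning set.
{ClassSize, Neighborhood} satisfies the backdoor criterion.

Yes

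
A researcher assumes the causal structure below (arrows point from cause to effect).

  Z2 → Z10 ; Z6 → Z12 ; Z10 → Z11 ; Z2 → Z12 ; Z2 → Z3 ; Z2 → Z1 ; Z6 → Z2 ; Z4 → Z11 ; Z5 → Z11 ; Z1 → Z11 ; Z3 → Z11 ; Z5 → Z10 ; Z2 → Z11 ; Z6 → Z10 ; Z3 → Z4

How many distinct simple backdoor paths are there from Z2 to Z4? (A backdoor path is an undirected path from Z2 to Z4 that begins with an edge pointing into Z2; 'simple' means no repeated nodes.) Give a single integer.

4

A backdoor path from Z2 to Z4 is any simple undirected path whose first edge points into Z2 (i.e. leaves Z2 via a parent).
Parents of Z2: {Z6}.
Enumerating:
  P1: Z2 <- Z6 -> Z10 <- Z5 -> Z11 <- Z3 -> Z4
  P2: Z2 <- Z6 -> Z10 <- Z5 -> Z11 <- Z4
  P3: Z2 <- Z6 -> Z10 -> Z11 <- Z3 -> Z4
  P4: Z2 <- Z6 -> Z10 -> Z11 <- Z4
That exhausts the simple backdoor paths. Count: 4.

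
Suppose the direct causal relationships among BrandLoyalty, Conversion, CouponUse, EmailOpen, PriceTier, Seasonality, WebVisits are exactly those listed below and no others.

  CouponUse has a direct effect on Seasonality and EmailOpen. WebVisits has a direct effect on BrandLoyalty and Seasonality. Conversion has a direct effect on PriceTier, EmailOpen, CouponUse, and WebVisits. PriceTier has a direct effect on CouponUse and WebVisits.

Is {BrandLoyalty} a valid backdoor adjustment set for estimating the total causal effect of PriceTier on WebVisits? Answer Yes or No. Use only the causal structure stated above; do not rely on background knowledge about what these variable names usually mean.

Backdoor paths from PriceTier to WebVisits (paths whose first edge points into PriceTier):
  P1: PriceTier <- Conversion -> WebVisits
  P2: PriceTier <- Conversion -> CouponUse -> Seasonality <- WebVisits
  P3: PriceTier <- Conversion -> EmailOpen <- CouponUse -> Seasonality <- WebVisits
Condition 1 (no descendant of PriceTier in the set): FAILS — BrandLoyalty is a descendant of PriceTier.
Condition 2 (every backdoor path blocked by {BrandLoyalty}):
  P1: open — no interior node is in the conditioning set.
  P2: blocked at collider Seasonality (neither it nor any descendant is in the conditioning set).
  P3: blocked at collider EmailOpen (neither it nor any descendant is in the conditioning set).
{BrandLoyalty} does not satisfy the backdoor criterion.

No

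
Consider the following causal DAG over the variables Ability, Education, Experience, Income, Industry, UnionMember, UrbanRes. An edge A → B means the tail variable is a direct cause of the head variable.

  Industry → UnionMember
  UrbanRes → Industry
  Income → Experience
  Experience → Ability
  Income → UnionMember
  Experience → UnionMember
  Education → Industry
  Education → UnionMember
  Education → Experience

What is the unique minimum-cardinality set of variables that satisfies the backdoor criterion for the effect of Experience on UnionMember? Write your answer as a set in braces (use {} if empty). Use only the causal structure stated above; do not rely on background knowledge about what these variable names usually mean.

{Education, Income}

Variables eligible for adjustment (non-descendants of Experience, excluding Experience and UnionMember): {Education, Income, Industry, UrbanRes}.
Backdoor paths from Experience to UnionMember:
  P1: Experience <- Education -> Industry -> UnionMember
  P2: Experience <- Education -> UnionMember
  P3: Experience <- Income -> UnionMember
The empty set is not sufficient: P1 (Experience <- Education -> Industry -> UnionMember) has no collider blocking it and no conditioned non-collider, so it is open.
Try {Education, Income}:
  P1: blocked at fork node Education ∈ conditioning set.
  P2: blocked at fork node Education ∈ conditioning set.
  P3: blocked at fork node Income ∈ conditioning set.
{Education, Income} contains no descendant of Experience and blocks every backdoor path.
Every element of {Education, Income} is needed (dropping Education leaves P1 open; dropping Income leaves P3 open), so no proper subset is valid.
Among all size-2 subsets of the eligible variables, only {Education, Income} blocks every backdoor path, so it is the unique smallest valid adjustment set.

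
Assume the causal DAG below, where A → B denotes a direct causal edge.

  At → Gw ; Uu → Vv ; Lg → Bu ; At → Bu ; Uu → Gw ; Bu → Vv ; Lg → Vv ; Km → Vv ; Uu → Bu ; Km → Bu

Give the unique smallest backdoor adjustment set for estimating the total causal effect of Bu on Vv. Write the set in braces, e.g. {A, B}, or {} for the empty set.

Variables eligible for adjustment (non-descendants of Bu, excluding Bu and Vv): {At, Gw, Km, Lg, Uu}.
Backdoor paths from Bu to Vv:
  P1: Bu <- Uu -> Vv
  P2: Bu <- Km -> Vv
  P3: Bu <- Lg -> Vv
  P4: Bu <- At -> Gw <- Uu -> Vv
The empty set is not sufficient: P1 (Bu <- Uu -> Vv) has no collider blocking it and no conditioned non-collider, so it is open.
Try {Km, Lg, Uu}:
  P1: blocked at fork node Uu ∈ conditioning set.
  P2: blocked at fork node Km ∈ conditioning set.
  P3: blocked at fork node Lg ∈ conditioning set.
  P4: blocked at collider Gw (neither it nor any descendant is in the conditioning set).
{Km, Lg, Uu} contains no descendant of Bu and blocks every backdoor path.
Every element of {Km, Lg, Uu} is needed (dropping Km leaves P2 open; dropping Lg leaves P3 open; dropping Uu leaves P1 open), so no proper subset is valid.
Among all size-3 subsets of the eligible variables, only {Km, Lg, Uu} blocks every backdoor path, so it is the unique smallest valid adjustment set.

{Km, Lg, Uu}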